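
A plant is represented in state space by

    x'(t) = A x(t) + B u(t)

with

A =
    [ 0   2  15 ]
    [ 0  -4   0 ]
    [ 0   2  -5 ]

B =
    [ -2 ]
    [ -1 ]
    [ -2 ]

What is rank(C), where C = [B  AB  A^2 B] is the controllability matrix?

2

AB = [[-32], [4], [8]]
A^2B = [[128], [-16], [-32]]
Controllability matrix C = [B  AB  A^2B] = [[-2, -32, 128], [-1, 4, -16], [-2, 8, -32]]
The rows r1, r2, r3 of C are linearly dependent: -2·r2 + r3 = 0 (check each entry), so rank(C) ≤ 2.
The 2×2 minor from rows 1, 2, columns 1, 2 is (-2)·4 - (-32)·(-1) = -8 - 32 = -40 ≠ 0, so rank(C) = 2.
rank(C) = 2 < n = 3, so the pair (A, B) is not completely controllable.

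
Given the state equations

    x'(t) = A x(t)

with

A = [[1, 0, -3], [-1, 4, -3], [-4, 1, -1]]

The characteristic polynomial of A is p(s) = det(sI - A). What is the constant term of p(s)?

46

Expand det(sI - A) for the 3×3 matrix.
p(s) = s^3 - 4s^2 - 10s + 46.
(Check: constant term = det(-A) = (-1)^3 det A = 46; coefficient of s^2 = -tr A = -4.)
The constant term is 46.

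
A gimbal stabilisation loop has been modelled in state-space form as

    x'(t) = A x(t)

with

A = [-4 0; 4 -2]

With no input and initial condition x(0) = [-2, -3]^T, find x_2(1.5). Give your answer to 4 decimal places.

det(sI - A) = s^2 - (tr A)s + det A, with tr A = (-4) + (-2) = -6 and det A = (-4)·(-2) - 0·4 = 8 - 0 = 8.
So p(s) = det(sI - A) = s^2 + 6s + 8.
Factor s^2 + 6s + 8: two numbers with sum -6 and product 8 are -2 and -4, so s^2 + 6s + 8 = (s + 2)(s + 4).
Hence p(s) = (s + 2) (s + 4), with roots -4, -2.
The eigenvalues -4, -2 are distinct and real, so A is diagonalisable and x(t) = e^{At} x(0) = V diag(e^{λ_i t}) V^{-1} x(0), where the columns of V are the eigenvectors.
λ = -4: A - (-4)I = [[0, 0], [4, 2]]. Row 2 gives 4·v1 + 2·v2 = 0, so take v_1 = [1, -2]^T.
λ = -2: A - (-2)I = [[-2, 0], [4, 0]]. Row 1 gives (-2)·v1 + 0·v2 = 0, so take v_2 = [0, 1]^T.
V = [v_1 v_2] = [[1, 0], [-2, 1]] has det V = 1, so V^{-1} = adj(V)/det V = [[1, 0], [2, 1]].
Modal coordinates z(0) = V^{-1} x(0): 1·(-2) + 0·(-3) = -2; 2·(-2) + 1·(-3) = -7; so z(0) = [-2, -7]^T.
x_2(t) = Σ_i (v_i)_2 · z_i(0) · e^{λ_i t} (row 2 of V times the modal terms).
x_2(1.5) = (-2)·(-2)·e^{-4·1.5} + 1·(-7)·e^{-2·1.5} = 4·0.002479 + (-7)·0.049787 = -0.3386.

-0.3386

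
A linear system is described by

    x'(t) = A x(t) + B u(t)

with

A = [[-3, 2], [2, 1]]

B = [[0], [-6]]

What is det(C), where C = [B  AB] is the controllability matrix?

-72

AB = [[-12], [-6]]
Controllability matrix C = [B  AB] = [[0, -12], [-6, -6]]
det(C) = 0·(-6) - (-12)·(-6) = 0 - 72 = -72
Since det(C) ≠ 0, rank(C) = 2 and the system is completely controllable.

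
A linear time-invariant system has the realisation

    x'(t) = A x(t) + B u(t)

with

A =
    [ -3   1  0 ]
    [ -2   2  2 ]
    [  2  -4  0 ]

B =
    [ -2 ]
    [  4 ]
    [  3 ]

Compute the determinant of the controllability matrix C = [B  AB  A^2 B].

5800

AB = [[10], [18], [-20]]
A^2B = [[-12], [-24], [-52]]
Controllability matrix C = [B  AB  A^2B] = [[-2, 10, -12], [4, 18, -24], [3, -20, -52]]
Expanding along the first row, det(C) = (-2)·(18·(-52) - (-24)·(-20)) - 10·(4·(-52) - (-24)·3) + (-12)·(4·(-20) - 18·3) = (-2)·(-1416) - 10·(-136) + (-12)·(-134) = 5800
Since det(C) ≠ 0, rank(C) = 3 and the system is completely controllable.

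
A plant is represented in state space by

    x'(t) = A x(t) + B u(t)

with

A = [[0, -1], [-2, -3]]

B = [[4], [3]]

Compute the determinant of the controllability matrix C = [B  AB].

-59

AB = [[-3], [-17]]
Controllability matrix C = [B  AB] = [[4, -3], [3, -17]]
det(C) = 4·(-17) - (-3)·3 = -68 - (-9) = -59
Since det(C) ≠ 0, rank(C) = 2 and the system is completely controllable.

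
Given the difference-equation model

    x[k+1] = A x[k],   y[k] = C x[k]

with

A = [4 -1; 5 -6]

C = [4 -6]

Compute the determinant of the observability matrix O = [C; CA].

44

CA = [[-14, 32]]
Observability matrix O = [C; CA] = [[4, -6], [-14, 32]]
det(O) = 4·32 - (-6)·(-14) = 128 - 84 = 44
Since det(O) ≠ 0, rank(O) = 2 and the system is completely observable.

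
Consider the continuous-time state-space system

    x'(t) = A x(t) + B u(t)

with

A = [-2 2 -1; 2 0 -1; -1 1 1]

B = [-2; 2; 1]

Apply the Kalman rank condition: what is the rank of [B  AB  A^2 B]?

AB = [[7], [-5], [5]]
A^2B = [[-29], [9], [-7]]
Controllability matrix C = [B  AB  A^2B] = [[-2, 7, -29], [2, -5, 9], [1, 5, -7]]
det(C) = (-2)·((-5)·(-7) - 9·5) - 7·(2·(-7) - 9·1) + (-29)·(2·5 - (-5)·1) = (-2)·(-10) - 7·(-23) + (-29)·15 = -254 ≠ 0, so rank(C) = 3.
rank(C) = 3 = n, so the pair (A, B) is completely controllable.

3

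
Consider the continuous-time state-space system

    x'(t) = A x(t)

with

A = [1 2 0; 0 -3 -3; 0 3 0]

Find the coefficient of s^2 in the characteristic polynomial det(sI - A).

2

Expand det(sI - A) for the 3×3 matrix.
p(s) = s^3 + 2s^2 + 6s - 9.
(Check: constant term = det(-A) = (-1)^3 det A = -9; coefficient of s^2 = -tr A = 2.)
The coefficient of s^2 is 2.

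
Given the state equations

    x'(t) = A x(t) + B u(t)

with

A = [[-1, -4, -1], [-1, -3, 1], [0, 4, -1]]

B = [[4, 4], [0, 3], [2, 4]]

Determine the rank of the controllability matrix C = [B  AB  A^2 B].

AB = [[-6, -20], [-2, -9], [-2, 8]]
A^2B = [[16, 48], [10, 55], [-6, -44]]
Controllability matrix C = [B  AB  A^2B] = [[4, 4, -6, -20, 16, 48], [0, 3, -2, -9, 10, 55], [2, 4, -2, 8, -6, -44]]
Take the 3×3 submatrix of C formed by columns 1, 2, 3: [[4, 4, -6], [0, 3, -2], [2, 4, -2]]. Its determinant is 4·(3·(-2) - (-2)·4) - 4·(0·(-2) - (-2)·2) + (-6)·(0·4 - 3·2) = 4·2 - 4·4 + (-6)·(-6) = 28 ≠ 0.
So rank(C) ≥ 3; since C has 3 rows, rank(C) = 3.
rank(C) = 3 = n, so the pair (A, B) is completely controllable.

3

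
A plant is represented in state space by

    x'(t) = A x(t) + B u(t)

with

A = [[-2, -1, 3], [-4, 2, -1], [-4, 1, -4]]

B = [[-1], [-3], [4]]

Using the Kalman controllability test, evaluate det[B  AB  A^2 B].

-9280

AB = [[17], [-6], [-15]]
A^2B = [[-73], [-65], [-14]]
Controllability matrix C = [B  AB  A^2B] = [[-1, 17, -73], [-3, -6, -65], [4, -15, -14]]
Expanding along the first row, det(C) = (-1)·((-6)·(-14) - (-65)·(-15)) - 17·((-3)·(-14) - (-65)·4) + (-73)·((-3)·(-15) - (-6)·4) = (-1)·(-891) - 17·302 + (-73)·69 = -9280
Since det(C) ≠ 0, rank(C) = 3 and the system is completely controllable.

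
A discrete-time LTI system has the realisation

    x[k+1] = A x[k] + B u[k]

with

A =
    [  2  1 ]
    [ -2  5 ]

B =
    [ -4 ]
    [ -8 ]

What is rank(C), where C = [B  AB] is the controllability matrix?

1

AB = [[-16], [-32]]
Controllability matrix C = [B  AB] = [[-4, -16], [-8, -32]]
Every column of C is a scalar multiple of column 1 = [-4, -8] (multipliers 1, 4), so the columns span a one-dimensional space.
C ≠ 0, hence rank(C) = 1.
rank(C) = 1 < n = 2, so the pair (A, B) is not completely controllable.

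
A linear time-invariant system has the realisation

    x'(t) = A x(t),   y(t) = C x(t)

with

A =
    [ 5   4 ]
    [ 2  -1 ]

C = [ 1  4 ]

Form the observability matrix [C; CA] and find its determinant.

CA = [[13, 0]]
Observability matrix O = [C; CA] = [[1, 4], [13, 0]]
det(O) = 1·0 - 4·13 = 0 - 52 = -52
Since det(O) ≠ 0, rank(O) = 2 and the system is completely observable.

-52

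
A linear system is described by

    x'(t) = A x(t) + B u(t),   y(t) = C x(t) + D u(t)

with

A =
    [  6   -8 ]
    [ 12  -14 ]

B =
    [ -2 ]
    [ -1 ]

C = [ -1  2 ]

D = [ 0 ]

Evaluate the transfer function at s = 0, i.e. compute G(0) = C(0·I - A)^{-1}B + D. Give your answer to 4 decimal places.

G(0) = C(-A)^{-1}B + D = -C A^{-1} B + D.
det A = 12, so A^{-1} = (1/12)·adj(A) = [[-7/6, 2/3], [-1, 1/2]]
A^{-1} B = [5/3, 3/2]^T
C A^{-1} B = 4/3
G(0) = D - C A^{-1} B = 0 - (4/3) = -4/3 ≈ -1.3333

-1.3333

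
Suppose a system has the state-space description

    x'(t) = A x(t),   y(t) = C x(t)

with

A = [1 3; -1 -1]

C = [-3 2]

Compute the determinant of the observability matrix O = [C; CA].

43

CA = [[-5, -11]]
Observability matrix O = [C; CA] = [[-3, 2], [-5, -11]]
det(O) = (-3)·(-11) - 2·(-5) = 33 - (-10) = 43
Since det(O) ≠ 0, rank(O) = 2 and the system is completely observable.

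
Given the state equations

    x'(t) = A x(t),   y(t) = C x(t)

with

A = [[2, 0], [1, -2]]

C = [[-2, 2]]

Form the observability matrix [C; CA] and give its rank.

2

CA = [[-2, -4]]
Observability matrix O = [C; CA] = [[-2, 2], [-2, -4]]
det(O) = (-2)·(-4) - 2·(-2) = 8 - (-4) = 12 ≠ 0, so rank(O) = 2.
rank(O) = 2 = n, so the pair (A, C) is completely observable.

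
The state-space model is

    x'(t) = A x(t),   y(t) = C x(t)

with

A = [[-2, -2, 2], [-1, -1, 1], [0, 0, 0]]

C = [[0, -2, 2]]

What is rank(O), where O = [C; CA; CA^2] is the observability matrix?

2

CA = [[2, 2, -2]]
CA^2 = [[-6, -6, 6]]
Observability matrix O = [C; CA; CA^2] = [[0, -2, 2], [2, 2, -2], [-6, -6, 6]]
The columns c1, c2, c3 of O are linearly dependent: c2 + c3 = 0 (check each entry), so rank(O) ≤ 2.
The 2×2 minor from rows 1, 2, columns 1, 2 is 0·2 - (-2)·2 = 0 - (-4) = 4 ≠ 0, so rank(O) = 2.
rank(O) = 2 < n = 3, so the pair (A, C) is not completely observable.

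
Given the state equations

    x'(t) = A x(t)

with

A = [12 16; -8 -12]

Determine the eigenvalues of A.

det(sI - A) = s^2 - (tr A)s + det A, with tr A = 12 + (-12) = 0 and det A = 12·(-12) - 16·(-8) = -144 - (-128) = -16.
So p(s) = det(sI - A) = s^2 - 16.
Factor s^2 - 16: two numbers with sum 0 and product -16 are 4 and -4, so s^2 - 16 = (s - 4)(s + 4).
Hence p(s) = (s - 4) (s + 4), with roots -4, 4.
At least one eigenvalue has non-negative real part, so the system is not asymptotically stable.

-4, 4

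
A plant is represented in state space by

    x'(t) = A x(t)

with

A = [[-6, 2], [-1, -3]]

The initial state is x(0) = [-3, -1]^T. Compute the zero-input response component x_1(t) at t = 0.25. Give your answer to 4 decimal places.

det(sI - A) = s^2 - (tr A)s + det A, with tr A = (-6) + (-3) = -9 and det A = (-6)·(-3) - 2·(-1) = 18 - (-2) = 20.
So p(s) = det(sI - A) = s^2 + 9s + 20.
Factor s^2 + 9s + 20: two numbers with sum -9 and product 20 are -4 and -5, so s^2 + 9s + 20 = (s + 4)(s + 5).
Hence p(s) = (s + 4) (s + 5), with roots -5, -4.
The eigenvalues -5, -4 are distinct and real, so A is diagonalisable and x(t) = e^{At} x(0) = V diag(e^{λ_i t}) V^{-1} x(0), where the columns of V are the eigenvectors.
λ = -5: A - (-5)I = [[-1, 2], [-1, 2]]. Row 1 gives (-1)·v1 + 2·v2 = 0, so take v_1 = [2, 1]^T.
λ = -4: A - (-4)I = [[-2, 2], [-1, 1]]. Row 1 gives (-2)·v1 + 2·v2 = 0, so take v_2 = [1, 1]^T.
V = [v_1 v_2] = [[2, 1], [1, 1]] has det V = 1, so V^{-1} = adj(V)/det V = [[1, -1], [-1, 2]].
Modal coordinates z(0) = V^{-1} x(0): 1·(-3) + (-1)·(-1) = -2; (-1)·(-3) + 2·(-1) = 1; so z(0) = [-2, 1]^T.
x_1(t) = Σ_i (v_i)_1 · z_i(0) · e^{λ_i t} (row 1 of V times the modal terms).
x_1(0.25) = 2·(-2)·e^{-5·0.25} + 1·1·e^{-4·0.25} = (-4)·0.286505 + 1·0.367879 = -0.7781.

-0.7781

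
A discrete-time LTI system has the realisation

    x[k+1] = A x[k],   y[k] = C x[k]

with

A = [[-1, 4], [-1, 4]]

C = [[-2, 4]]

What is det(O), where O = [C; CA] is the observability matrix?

-8

CA = [[-2, 8]]
Observability matrix O = [C; CA] = [[-2, 4], [-2, 8]]
det(O) = (-2)·8 - 4·(-2) = -16 - (-8) = -8
Since det(O) ≠ 0, rank(O) = 2 and the system is completely observable.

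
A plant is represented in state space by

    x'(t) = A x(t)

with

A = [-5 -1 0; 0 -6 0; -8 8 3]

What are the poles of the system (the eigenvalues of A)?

det(sI - A) = s^3 - (tr A)s^2 + (M11 + M22 + M33)s - det A, where Mii is the 2×2 principal minor of A obtained by deleting row i and column i.
tr A = (-5) + (-6) + 3 = -8; M11 = (-6)·3 - 0·8 = -18 - 0 = -18; M22 = (-5)·3 - 0·(-8) = -15 - 0 = -15; M33 = (-5)·(-6) - (-1)·0 = 30 - 0 = 30; sum of minors = -3.
det A = (-5)·((-6)·3 - 0·8) - (-1)·(0·3 - 0·(-8)) + 0·(0·8 - (-6)·(-8)) = (-5)·(-18) - (-1)·0 + 0·(-48) = 90.
So p(s) = det(sI - A) = s^3 + 8s^2 - 3s - 90.
Rational-root test: any integer root divides -90. Testing small divisors, s = 3 works: p(3) = 27 + 72 + (-9) + (-90) = 0, so (s - 3) is a factor.
Dividing, p(s) = (s - 3)(s^2 + 11s + 30).
Factor s^2 + 11s + 30: two numbers with sum -11 and product 30 are -5 and -6, so s^2 + 11s + 30 = (s + 5)(s + 6).
Hence p(s) = (s - 3) (s + 5) (s + 6), with roots -6, -5, 3.
At least one eigenvalue has non-negative real part, so the system is not asymptotically stable.

-6, -5, 3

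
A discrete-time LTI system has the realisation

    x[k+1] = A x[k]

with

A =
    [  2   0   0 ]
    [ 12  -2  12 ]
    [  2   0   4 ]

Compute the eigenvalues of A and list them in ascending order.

-2, 2, 4

det(zI - A) = z^3 - (tr A)z^2 + (M11 + M22 + M33)z - det A, where Mii is the 2×2 principal minor of A obtained by deleting row i and column i.
tr A = 2 + (-2) + 4 = 4; M11 = (-2)·4 - 12·0 = -8 - 0 = -8; M22 = 2·4 - 0·2 = 8 - 0 = 8; M33 = 2·(-2) - 0·12 = -4 - 0 = -4; sum of minors = -4.
det A = 2·((-2)·4 - 12·0) - 0·(12·4 - 12·2) + 0·(12·0 - (-2)·2) = 2·(-8) - 0·24 + 0·4 = -16.
So p(z) = det(zI - A) = z^3 - 4z^2 - 4z + 16.
Rational-root test: any integer root divides 16. Testing small divisors, z = -2 works: p(-2) = -8 + (-16) + 8 + 16 = 0, so (z + 2) is a factor.
Dividing, p(z) = (z + 2)(z^2 - 6z + 8).
Factor z^2 - 6z + 8: two numbers with sum 6 and product 8 are 4 and 2, so z^2 - 6z + 8 = (z - 4)(z - 2).
Hence p(z) = (z - 4) (z - 2) (z + 2), with roots -2, 2, 4.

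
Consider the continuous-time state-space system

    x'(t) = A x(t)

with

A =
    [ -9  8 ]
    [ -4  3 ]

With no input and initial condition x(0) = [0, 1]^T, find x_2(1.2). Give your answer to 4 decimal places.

0.5999

det(sI - A) = s^2 - (tr A)s + det A, with tr A = (-9) + 3 = -6 and det A = (-9)·3 - 8·(-4) = -27 - (-32) = 5.
So p(s) = det(sI - A) = s^2 + 6s + 5.
Factor s^2 + 6s + 5: two numbers with sum -6 and product 5 are -1 and -5, so s^2 + 6s + 5 = (s + 1)(s + 5).
Hence p(s) = (s + 1) (s + 5), with roots -5, -1.
The eigenvalues -5, -1 are distinct and real, so A is diagonalisable and x(t) = e^{At} x(0) = V diag(e^{λ_i t}) V^{-1} x(0), where the columns of V are the eigenvectors.
λ = -5: A - (-5)I = [[-4, 8], [-4, 8]]. Row 1 gives (-4)·v1 + 8·v2 = 0, so take v_1 = [-2, -1]^T.
λ = -1: A - (-1)I = [[-8, 8], [-4, 4]]. Row 1 gives (-8)·v1 + 8·v2 = 0, so take v_2 = [1, 1]^T.
V = [v_1 v_2] = [[-2, 1], [-1, 1]] has det V = -1, so V^{-1} = adj(V)/det V = [[-1, 1], [-1, 2]].
Modal coordinates z(0) = V^{-1} x(0): (-1)·0 + 1·1 = 1; (-1)·0 + 2·1 = 2; so z(0) = [1, 2]^T.
x_2(t) = Σ_i (v_i)_2 · z_i(0) · e^{λ_i t} (row 2 of V times the modal terms).
x_2(1.2) = (-1)·1·e^{-5·1.2} + 1·2·e^{-1·1.2} = (-1)·0.002479 + 2·0.301194 = 0.5999.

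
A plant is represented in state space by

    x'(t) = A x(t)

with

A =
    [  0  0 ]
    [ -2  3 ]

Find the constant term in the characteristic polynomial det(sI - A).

0

For a 2×2 matrix, det(sI - A) = s^2 - (tr A)s + det A.
tr A = 3, det A = 0.
So p(s) = s^2 - 3s.
The constant term is 0.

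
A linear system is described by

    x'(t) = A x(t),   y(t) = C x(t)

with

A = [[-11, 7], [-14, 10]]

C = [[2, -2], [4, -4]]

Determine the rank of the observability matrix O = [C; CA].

CA = [[6, -6], [12, -12]]
Observability matrix O = [C; CA] = [[2, -2], [4, -4], [6, -6], [12, -12]]
Every row of O is a scalar multiple of row 1 = [2, -2] (multipliers 1, 2, 3, 6), so the rows span a one-dimensional space.
O ≠ 0, hence rank(O) = 1.
rank(O) = 1 < n = 2, so the pair (A, C) is not completely observable.

1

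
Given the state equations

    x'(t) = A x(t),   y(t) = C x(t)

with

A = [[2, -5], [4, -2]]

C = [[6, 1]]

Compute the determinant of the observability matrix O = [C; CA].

CA = [[16, -32]]
Observability matrix O = [C; CA] = [[6, 1], [16, -32]]
det(O) = 6·(-32) - 1·16 = -192 - 16 = -208
Since det(O) ≠ 0, rank(O) = 2 and the system is completely observable.

-208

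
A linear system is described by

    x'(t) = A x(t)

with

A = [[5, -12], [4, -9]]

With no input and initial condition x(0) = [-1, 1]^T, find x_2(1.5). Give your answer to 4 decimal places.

-1.0490

det(sI - A) = s^2 - (tr A)s + det A, with tr A = 5 + (-9) = -4 and det A = 5·(-9) - (-12)·4 = -45 - (-48) = 3.
So p(s) = det(sI - A) = s^2 + 4s + 3.
Factor s^2 + 4s + 3: two numbers with sum -4 and product 3 are -1 and -3, so s^2 + 4s + 3 = (s + 1)(s + 3).
Hence p(s) = (s + 1) (s + 3), with roots -3, -1.
The eigenvalues -3, -1 are distinct and real, so A is diagonalisable and x(t) = e^{At} x(0) = V diag(e^{λ_i t}) V^{-1} x(0), where the columns of V are the eigenvectors.
λ = -3: A - (-3)I = [[8, -12], [4, -6]]. Row 1 gives 8·v1 + (-12)·v2 = 0, so take v_1 = [3, 2]^T.
λ = -1: A - (-1)I = [[6, -12], [4, -8]]. Row 1 gives 6·v1 + (-12)·v2 = 0, so take v_2 = [2, 1]^T.
V = [v_1 v_2] = [[3, 2], [2, 1]] has det V = -1, so V^{-1} = adj(V)/det V = [[-1, 2], [2, -3]].
Modal coordinates z(0) = V^{-1} x(0): (-1)·(-1) + 2·1 = 3; 2·(-1) + (-3)·1 = -5; so z(0) = [3, -5]^T.
x_2(t) = Σ_i (v_i)_2 · z_i(0) · e^{λ_i t} (row 2 of V times the modal terms).
x_2(1.5) = 2·3·e^{-3·1.5} + 1·(-5)·e^{-1·1.5} = 6·0.011109 + (-5)·0.223130 = -1.0490.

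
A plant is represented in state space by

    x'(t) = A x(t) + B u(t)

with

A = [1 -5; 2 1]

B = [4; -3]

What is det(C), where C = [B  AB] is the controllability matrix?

AB = [[19], [5]]
Controllability matrix C = [B  AB] = [[4, 19], [-3, 5]]
det(C) = 4·5 - 19·(-3) = 20 - (-57) = 77
Since det(C) ≠ 0, rank(C) = 2 and the system is completely controllable.

77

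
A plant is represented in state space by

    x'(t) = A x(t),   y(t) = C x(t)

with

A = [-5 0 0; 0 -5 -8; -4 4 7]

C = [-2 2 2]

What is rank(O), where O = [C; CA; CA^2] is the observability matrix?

1

CA = [[2, -2, -2]]
CA^2 = [[-2, 2, 2]]
Observability matrix O = [C; CA; CA^2] = [[-2, 2, 2], [2, -2, -2], [-2, 2, 2]]
Every row of O is a scalar multiple of row 1 = [-2, 2, 2] (multipliers 1, -1, 1), so the rows span a one-dimensional space.
O ≠ 0, hence rank(O) = 1.
rank(O) = 1 < n = 3, so the pair (A, C) is not completely observable.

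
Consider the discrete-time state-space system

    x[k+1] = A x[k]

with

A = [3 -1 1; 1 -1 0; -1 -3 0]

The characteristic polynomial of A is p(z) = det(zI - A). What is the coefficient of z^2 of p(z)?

Expand det(zI - A) for the 3×3 matrix.
p(z) = z^3 - 2z^2 - z + 4.
(Check: constant term = det(-A) = (-1)^3 det A = 4; coefficient of z^2 = -tr A = -2.)
The coefficient of z^2 is -2.

-2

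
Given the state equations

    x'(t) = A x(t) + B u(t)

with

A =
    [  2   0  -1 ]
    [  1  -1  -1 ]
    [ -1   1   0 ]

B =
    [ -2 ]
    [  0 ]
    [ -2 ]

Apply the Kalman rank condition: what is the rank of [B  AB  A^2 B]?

AB = [[-2], [0], [2]]
A^2B = [[-6], [-4], [2]]
Controllability matrix C = [B  AB  A^2B] = [[-2, -2, -6], [0, 0, -4], [-2, 2, 2]]
det(C) = (-2)·(0·2 - (-4)·2) - (-2)·(0·2 - (-4)·(-2)) + (-6)·(0·2 - 0·(-2)) = (-2)·8 - (-2)·(-8) + (-6)·0 = -32 ≠ 0, so rank(C) = 3.
rank(C) = 3 = n, so the pair (A, B) is completely controllable.

3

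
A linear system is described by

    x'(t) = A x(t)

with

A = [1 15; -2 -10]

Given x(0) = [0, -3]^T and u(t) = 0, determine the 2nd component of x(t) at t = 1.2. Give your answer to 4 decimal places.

0.0788

det(sI - A) = s^2 - (tr A)s + det A, with tr A = 1 + (-10) = -9 and det A = 1·(-10) - 15·(-2) = -10 - (-30) = 20.
So p(s) = det(sI - A) = s^2 + 9s + 20.
Factor s^2 + 9s + 20: two numbers with sum -9 and product 20 are -4 and -5, so s^2 + 9s + 20 = (s + 4)(s + 5).
Hence p(s) = (s + 4) (s + 5), with roots -5, -4.
The eigenvalues -5, -4 are distinct and real, so A is diagonalisable and x(t) = e^{At} x(0) = V diag(e^{λ_i t}) V^{-1} x(0), where the columns of V are the eigenvectors.
λ = -5: A - (-5)I = [[6, 15], [-2, -5]]. Row 1 gives 6·v1 + 15·v2 = 0, so take v_1 = [5, -2]^T.
λ = -4: A - (-4)I = [[5, 15], [-2, -6]]. Row 1 gives 5·v1 + 15·v2 = 0, so take v_2 = [3, -1]^T.
V = [v_1 v_2] = [[5, 3], [-2, -1]] has det V = 1, so V^{-1} = adj(V)/det V = [[-1, -3], [2, 5]].
Modal coordinates z(0) = V^{-1} x(0): (-1)·0 + (-3)·(-3) = 9; 2·0 + 5·(-3) = -15; so z(0) = [9, -15]^T.
x_2(t) = Σ_i (v_i)_2 · z_i(0) · e^{λ_i t} (row 2 of V times the modal terms).
x_2(1.2) = (-2)·9·e^{-5·1.2} + (-1)·(-15)·e^{-4·1.2} = (-18)·0.002479 + 15·0.008230 = 0.0788.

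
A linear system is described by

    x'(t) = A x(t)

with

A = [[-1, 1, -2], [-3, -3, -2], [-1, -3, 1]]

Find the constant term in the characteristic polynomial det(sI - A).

Expand det(sI - A) for the 3×3 matrix.
p(s) = s^3 + 3s^2 - 6s - 2.
(Check: constant term = det(-A) = (-1)^3 det A = -2; coefficient of s^2 = -tr A = 3.)
The constant term is -2.

-2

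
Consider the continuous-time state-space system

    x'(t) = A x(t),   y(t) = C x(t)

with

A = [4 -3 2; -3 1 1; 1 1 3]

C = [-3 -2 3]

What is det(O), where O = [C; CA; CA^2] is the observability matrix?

940

CA = [[-3, 10, 1]]
CA^2 = [[-41, 20, 7]]
Observability matrix O = [C; CA; CA^2] = [[-3, -2, 3], [-3, 10, 1], [-41, 20, 7]]
Expanding along the first row, det(O) = (-3)·(10·7 - 1·20) - (-2)·((-3)·7 - 1·(-41)) + 3·((-3)·20 - 10·(-41)) = (-3)·50 - (-2)·20 + 3·350 = 940
Since det(O) ≠ 0, rank(O) = 3 and the system is completely observable.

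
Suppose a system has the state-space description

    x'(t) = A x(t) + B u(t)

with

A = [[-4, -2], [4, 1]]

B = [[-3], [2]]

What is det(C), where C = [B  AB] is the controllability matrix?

14

AB = [[8], [-10]]
Controllability matrix C = [B  AB] = [[-3, 8], [2, -10]]
det(C) = (-3)·(-10) - 8·2 = 30 - 16 = 14
Since det(C) ≠ 0, rank(C) = 2 and the system is completely controllable.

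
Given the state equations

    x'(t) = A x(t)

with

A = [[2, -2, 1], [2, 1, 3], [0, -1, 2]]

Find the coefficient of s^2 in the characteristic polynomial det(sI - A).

Expand det(sI - A) for the 3×3 matrix.
p(s) = s^3 - 5s^2 + 15s - 16.
(Check: constant term = det(-A) = (-1)^3 det A = -16; coefficient of s^2 = -tr A = -5.)
The coefficient of s^2 is -5.

-5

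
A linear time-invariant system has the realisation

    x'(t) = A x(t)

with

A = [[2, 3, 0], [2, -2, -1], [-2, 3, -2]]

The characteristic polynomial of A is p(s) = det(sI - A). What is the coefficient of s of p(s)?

-7

Expand det(sI - A) for the 3×3 matrix.
p(s) = s^3 + 2s^2 - 7s - 32.
(Check: constant term = det(-A) = (-1)^3 det A = -32; coefficient of s^2 = -tr A = 2.)
The coefficient of s is -7.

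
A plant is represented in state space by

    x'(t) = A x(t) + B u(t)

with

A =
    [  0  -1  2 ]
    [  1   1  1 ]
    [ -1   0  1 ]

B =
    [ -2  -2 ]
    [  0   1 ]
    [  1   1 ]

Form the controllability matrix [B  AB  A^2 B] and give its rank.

3

AB = [[2, 1], [-1, 0], [3, 3]]
A^2B = [[7, 6], [4, 4], [1, 2]]
Controllability matrix C = [B  AB  A^2B] = [[-2, -2, 2, 1, 7, 6], [0, 1, -1, 0, 4, 4], [1, 1, 3, 3, 1, 2]]
Take the 3×3 submatrix of C formed by columns 1, 2, 3: [[-2, -2, 2], [0, 1, -1], [1, 1, 3]]. Its determinant is (-2)·(1·3 - (-1)·1) - (-2)·(0·3 - (-1)·1) + 2·(0·1 - 1·1) = (-2)·4 - (-2)·1 + 2·(-1) = -8 ≠ 0.
So rank(C) ≥ 3; since C has 3 rows, rank(C) = 3.
rank(C) = 3 = n, so the pair (A, B) is completely controllable.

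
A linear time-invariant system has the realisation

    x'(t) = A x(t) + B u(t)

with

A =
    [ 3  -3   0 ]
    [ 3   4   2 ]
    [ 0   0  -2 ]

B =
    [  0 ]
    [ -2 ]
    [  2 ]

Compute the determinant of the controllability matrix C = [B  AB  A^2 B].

AB = [[6], [-4], [-4]]
A^2B = [[30], [-6], [8]]
Controllability matrix C = [B  AB  A^2B] = [[0, 6, 30], [-2, -4, -6], [2, -4, 8]]
Expanding along the first row, det(C) = 0·((-4)·8 - (-6)·(-4)) - 6·((-2)·8 - (-6)·2) + 30·((-2)·(-4) - (-4)·2) = 0·(-56) - 6·(-4) + 30·16 = 504
Since det(C) ≠ 0, rank(C) = 3 and the system is completely controllable.

504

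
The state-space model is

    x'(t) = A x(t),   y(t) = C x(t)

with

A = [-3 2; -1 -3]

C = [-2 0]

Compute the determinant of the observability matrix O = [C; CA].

8

CA = [[6, -4]]
Observability matrix O = [C; CA] = [[-2, 0], [6, -4]]
det(O) = (-2)·(-4) - 0·6 = 8 - 0 = 8
Since det(O) ≠ 0, rank(O) = 2 and the system is completely observable.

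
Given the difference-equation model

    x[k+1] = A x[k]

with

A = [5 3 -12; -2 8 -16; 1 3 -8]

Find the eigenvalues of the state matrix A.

det(zI - A) = z^3 - (tr A)z^2 + (M11 + M22 + M33)z - det A, where Mii is the 2×2 principal minor of A obtained by deleting row i and column i.
tr A = 5 + 8 + (-8) = 5; M11 = 8·(-8) - (-16)·3 = -64 - (-48) = -16; M22 = 5·(-8) - (-12)·1 = -40 - (-12) = -28; M33 = 5·8 - 3·(-2) = 40 - (-6) = 46; sum of minors = 2.
det A = 5·(8·(-8) - (-16)·3) - 3·((-2)·(-8) - (-16)·1) + (-12)·((-2)·3 - 8·1) = 5·(-16) - 3·32 + (-12)·(-14) = -8.
So p(z) = det(zI - A) = z^3 - 5z^2 + 2z + 8.
Rational-root test: any integer root divides 8. Testing small divisors, z = -1 works: p(-1) = -1 + (-5) + (-2) + 8 = 0, so (z + 1) is a factor.
Dividing, p(z) = (z + 1)(z^2 - 6z + 8).
Factor z^2 - 6z + 8: two numbers with sum 6 and product 8 are 4 and 2, so z^2 - 6z + 8 = (z - 4)(z - 2).
Hence p(z) = (z - 4) (z - 2) (z + 1), with roots -1, 2, 4.

-1, 2, 4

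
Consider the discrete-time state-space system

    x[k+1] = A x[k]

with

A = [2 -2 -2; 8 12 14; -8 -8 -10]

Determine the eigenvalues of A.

-2, 2, 4

det(zI - A) = z^3 - (tr A)z^2 + (M11 + M22 + M33)z - det A, where Mii is the 2×2 principal minor of A obtained by deleting row i and column i.
tr A = 2 + 12 + (-10) = 4; M11 = 12·(-10) - 14·(-8) = -120 - (-112) = -8; M22 = 2·(-10) - (-2)·(-8) = -20 - 16 = -36; M33 = 2·12 - (-2)·8 = 24 - (-16) = 40; sum of minors = -4.
det A = 2·(12·(-10) - 14·(-8)) - (-2)·(8·(-10) - 14·(-8)) + (-2)·(8·(-8) - 12·(-8)) = 2·(-8) - (-2)·32 + (-2)·32 = -16.
So p(z) = det(zI - A) = z^3 - 4z^2 - 4z + 16.
Rational-root test: any integer root divides 16. Testing small divisors, z = -2 works: p(-2) = -8 + (-16) + 8 + 16 = 0, so (z + 2) is a factor.
Dividing, p(z) = (z + 2)(z^2 - 6z + 8).
Factor z^2 - 6z + 8: two numbers with sum 6 and product 8 are 4 and 2, so z^2 - 6z + 8 = (z - 4)(z - 2).
Hence p(z) = (z - 4) (z - 2) (z + 2), with roots -2, 2, 4.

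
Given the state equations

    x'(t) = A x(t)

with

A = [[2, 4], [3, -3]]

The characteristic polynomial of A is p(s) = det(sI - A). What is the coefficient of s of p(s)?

For a 2×2 matrix, det(sI - A) = s^2 - (tr A)s + det A.
tr A = -1, det A = -18.
So p(s) = s^2 + s - 18.
The coefficient of s is 1.

1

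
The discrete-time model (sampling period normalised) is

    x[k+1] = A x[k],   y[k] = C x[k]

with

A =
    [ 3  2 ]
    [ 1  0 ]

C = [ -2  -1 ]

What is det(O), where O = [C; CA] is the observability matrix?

1

CA = [[-7, -4]]
Observability matrix O = [C; CA] = [[-2, -1], [-7, -4]]
det(O) = (-2)·(-4) - (-1)·(-7) = 8 - 7 = 1
Since det(O) ≠ 0, rank(O) = 2 and the system is completely observable.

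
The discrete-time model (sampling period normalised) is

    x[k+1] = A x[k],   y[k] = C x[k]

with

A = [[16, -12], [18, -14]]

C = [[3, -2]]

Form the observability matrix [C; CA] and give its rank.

CA = [[12, -8]]
Observability matrix O = [C; CA] = [[3, -2], [12, -8]]
Every row of O is a scalar multiple of row 1 = [3, -2] (multipliers 1, 4), so the rows span a one-dimensional space.
O ≠ 0, hence rank(O) = 1.
rank(O) = 1 < n = 2, so the pair (A, C) is not completely observable.

1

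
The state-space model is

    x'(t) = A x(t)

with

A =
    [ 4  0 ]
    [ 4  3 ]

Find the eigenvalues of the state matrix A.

3, 4

det(sI - A) = s^2 - (tr A)s + det A, with tr A = 4 + 3 = 7 and det A = 4·3 - 0·4 = 12 - 0 = 12.
So p(s) = det(sI - A) = s^2 - 7s + 12.
Factor s^2 - 7s + 12: two numbers with sum 7 and product 12 are 4 and 3, so s^2 - 7s + 12 = (s - 4)(s - 3).
Hence p(s) = (s - 4) (s - 3), with roots 3, 4.
At least one eigenvalue has non-negative real part, so the system is not asymptotically stable.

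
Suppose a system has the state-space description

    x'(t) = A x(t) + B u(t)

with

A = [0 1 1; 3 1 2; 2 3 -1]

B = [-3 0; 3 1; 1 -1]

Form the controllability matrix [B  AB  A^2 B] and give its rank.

3

AB = [[4, 0], [-4, -1], [2, 4]]
A^2B = [[-2, 3], [12, 7], [-6, -7]]
Controllability matrix C = [B  AB  A^2B] = [[-3, 0, 4, 0, -2, 3], [3, 1, -4, -1, 12, 7], [1, -1, 2, 4, -6, -7]]
Take the 3×3 submatrix of C formed by columns 1, 2, 3: [[-3, 0, 4], [3, 1, -4], [1, -1, 2]]. Its determinant is (-3)·(1·2 - (-4)·(-1)) - 0·(3·2 - (-4)·1) + 4·(3·(-1) - 1·1) = (-3)·(-2) - 0·10 + 4·(-4) = -10 ≠ 0.
So rank(C) ≥ 3; since C has 3 rows, rank(C) = 3.
rank(C) = 3 = n, so the pair (A, B) is completely controllable.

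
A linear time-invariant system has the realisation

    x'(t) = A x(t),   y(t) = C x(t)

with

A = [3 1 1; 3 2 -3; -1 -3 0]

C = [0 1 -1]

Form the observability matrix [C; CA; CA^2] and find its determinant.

CA = [[4, 5, -3]]
CA^2 = [[30, 23, -11]]
Observability matrix O = [C; CA; CA^2] = [[0, 1, -1], [4, 5, -3], [30, 23, -11]]
Expanding along the first row, det(O) = 0·(5·(-11) - (-3)·23) - 1·(4·(-11) - (-3)·30) + (-1)·(4·23 - 5·30) = 0·14 - 1·46 + (-1)·(-58) = 12
Since det(O) ≠ 0, rank(O) = 3 and the system is completely observable.

12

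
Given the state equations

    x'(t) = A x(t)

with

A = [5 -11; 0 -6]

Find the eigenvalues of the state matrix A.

det(sI - A) = s^2 - (tr A)s + det A, with tr A = 5 + (-6) = -1 and det A = 5·(-6) - (-11)·0 = -30 - 0 = -30.
So p(s) = det(sI - A) = s^2 + s - 30.
Factor s^2 + s - 30: two numbers with sum -1 and product -30 are 5 and -6, so s^2 + s - 30 = (s - 5)(s + 6).
Hence p(s) = (s - 5) (s + 6), with roots -6, 5.
At least one eigenvalue has non-negative real part, so the system is not asymptotically stable.

-6, 5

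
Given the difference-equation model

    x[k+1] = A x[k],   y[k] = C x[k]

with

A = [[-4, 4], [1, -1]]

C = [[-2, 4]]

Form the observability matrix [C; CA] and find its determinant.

-24

CA = [[12, -12]]
Observability matrix O = [C; CA] = [[-2, 4], [12, -12]]
det(O) = (-2)·(-12) - 4·12 = 24 - 48 = -24
Since det(O) ≠ 0, rank(O) = 2 and the system is completely observable.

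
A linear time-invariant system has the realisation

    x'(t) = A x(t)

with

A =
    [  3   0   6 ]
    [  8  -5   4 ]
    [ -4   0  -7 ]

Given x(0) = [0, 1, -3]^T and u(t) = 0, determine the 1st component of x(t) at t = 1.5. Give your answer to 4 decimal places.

-1.9082

det(sI - A) = s^3 - (tr A)s^2 + (M11 + M22 + M33)s - det A, where Mii is the 2×2 principal minor of A obtained by deleting row i and column i.
tr A = 3 + (-5) + (-7) = -9; M11 = (-5)·(-7) - 4·0 = 35 - 0 = 35; M22 = 3·(-7) - 6·(-4) = -21 - (-24) = 3; M33 = 3·(-5) - 0·8 = -15 - 0 = -15; sum of minors = 23.
det A = 3·((-5)·(-7) - 4·0) - 0·(8·(-7) - 4·(-4)) + 6·(8·0 - (-5)·(-4)) = 3·35 - 0·(-40) + 6·(-20) = -15.
So p(s) = det(sI - A) = s^3 + 9s^2 + 23s + 15.
Rational-root test: any integer root divides 15. Testing small divisors, s = -1 works: p(-1) = -1 + 9 + (-23) + 15 = 0, so (s + 1) is a factor.
Dividing, p(s) = (s + 1)(s^2 + 8s + 15).
Factor s^2 + 8s + 15: two numbers with sum -8 and product 15 are -3 and -5, so s^2 + 8s + 15 = (s + 3)(s + 5).
Hence p(s) = (s + 1) (s + 3) (s + 5), with roots -5, -3, -1.
The eigenvalues -5, -3, -1 are distinct and real, so A is diagonalisable and x(t) = e^{At} x(0) = V diag(e^{λ_i t}) V^{-1} x(0), where the columns of V are the eigenvectors.
λ = -5: A - (-5)I = [[8, 0, 6], [8, 0, 4], [-4, 0, -2]]. v must be orthogonal to every row; (row 1) × (row 2) = [0, 16, 0], so take v_1 = [0, -1, 0]^T.
λ = -3: A - (-3)I = [[6, 0, 6], [8, -2, 4], [-4, 0, -4]]. v must be orthogonal to every row; (row 1) × (row 2) = [12, 24, -12], so take v_2 = [-1, -2, 1]^T.
λ = -1: A - (-1)I = [[4, 0, 6], [8, -4, 4], [-4, 0, -6]]. v must be orthogonal to every row; (row 1) × (row 2) = [24, 32, -16], so take v_3 = [-3, -4, 2]^T.
V = [v_1 v_2 v_3] = [[0, -1, -3], [-1, -2, -4], [0, 1, 2]] has det V = 1, so V^{-1} = adj(V)/det V = [[0, -1, -2], [2, 0, 3], [-1, 0, -1]].
Modal coordinates z(0) = V^{-1} x(0): 0·0 + (-1)·1 + (-2)·(-3) = 5; 2·0 + 0·1 + 3·(-3) = -9; (-1)·0 + 0·1 + (-1)·(-3) = 3; so z(0) = [5, -9, 3]^T.
x_1(t) = Σ_i (v_i)_1 · z_i(0) · e^{λ_i t} (row 1 of V times the modal terms).
x_1(1.5) = 0·5·e^{-5·1.5} + (-1)·(-9)·e^{-3·1.5} + (-3)·3·e^{-1·1.5} = 0·0.000553 + 9·0.011109 + (-9)·0.223130 = -1.9082.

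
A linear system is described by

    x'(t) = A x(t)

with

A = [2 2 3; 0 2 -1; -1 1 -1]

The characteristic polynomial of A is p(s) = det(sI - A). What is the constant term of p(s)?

-6

Expand det(sI - A) for the 3×3 matrix.
p(s) = s^3 - 3s^2 + 4s - 6.
(Check: constant term = det(-A) = (-1)^3 det A = -6; coefficient of s^2 = -tr A = -3.)
The constant term is -6.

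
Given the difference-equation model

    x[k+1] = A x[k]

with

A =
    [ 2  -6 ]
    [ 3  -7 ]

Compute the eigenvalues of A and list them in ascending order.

det(zI - A) = z^2 - (tr A)z + det A, with tr A = 2 + (-7) = -5 and det A = 2·(-7) - (-6)·3 = -14 - (-18) = 4.
So p(z) = det(zI - A) = z^2 + 5z + 4.
Factor z^2 + 5z + 4: two numbers with sum -5 and product 4 are -1 and -4, so z^2 + 5z + 4 = (z + 1)(z + 4).
Hence p(z) = (z + 1) (z + 4), with roots -4, -1.

-4, -1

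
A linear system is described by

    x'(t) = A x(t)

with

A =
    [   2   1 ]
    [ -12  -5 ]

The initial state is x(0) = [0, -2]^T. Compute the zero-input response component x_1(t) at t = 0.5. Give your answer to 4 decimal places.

-0.4773

det(sI - A) = s^2 - (tr A)s + det A, with tr A = 2 + (-5) = -3 and det A = 2·(-5) - 1·(-12) = -10 - (-12) = 2.
So p(s) = det(sI - A) = s^2 + 3s + 2.
Factor s^2 + 3s + 2: two numbers with sum -3 and product 2 are -1 and -2, so s^2 + 3s + 2 = (s + 1)(s + 2).
Hence p(s) = (s + 1) (s + 2), with roots -2, -1.
The eigenvalues -2, -1 are distinct and real, so A is diagonalisable and x(t) = e^{At} x(0) = V diag(e^{λ_i t}) V^{-1} x(0), where the columns of V are the eigenvectors.
λ = -2: A - (-2)I = [[4, 1], [-12, -3]]. Row 1 gives 4·v1 + 1·v2 = 0, so take v_1 = [1, -4]^T.
λ = -1: A - (-1)I = [[3, 1], [-12, -4]]. Row 1 gives 3·v1 + 1·v2 = 0, so take v_2 = [1, -3]^T.
V = [v_1 v_2] = [[1, 1], [-4, -3]] has det V = 1, so V^{-1} = adj(V)/det V = [[-3, -1], [4, 1]].
Modal coordinates z(0) = V^{-1} x(0): (-3)·0 + (-1)·(-2) = 2; 4·0 + 1·(-2) = -2; so z(0) = [2, -2]^T.
x_1(t) = Σ_i (v_i)_1 · z_i(0) · e^{λ_i t} (row 1 of V times the modal terms).
x_1(0.5) = 1·2·e^{-2·0.5} + 1·(-2)·e^{-1·0.5} = 2·0.367879 + (-2)·0.606531 = -0.4773.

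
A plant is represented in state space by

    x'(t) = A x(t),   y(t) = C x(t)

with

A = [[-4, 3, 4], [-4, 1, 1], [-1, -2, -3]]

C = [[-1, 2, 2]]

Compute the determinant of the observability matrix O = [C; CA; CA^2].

CA = [[-6, -5, -8]]
CA^2 = [[52, -7, -5]]
Observability matrix O = [C; CA; CA^2] = [[-1, 2, 2], [-6, -5, -8], [52, -7, -5]]
Expanding along the first row, det(O) = (-1)·((-5)·(-5) - (-8)·(-7)) - 2·((-6)·(-5) - (-8)·52) + 2·((-6)·(-7) - (-5)·52) = (-1)·(-31) - 2·446 + 2·302 = -257
Since det(O) ≠ 0, rank(O) = 3 and the system is completely observable.

-257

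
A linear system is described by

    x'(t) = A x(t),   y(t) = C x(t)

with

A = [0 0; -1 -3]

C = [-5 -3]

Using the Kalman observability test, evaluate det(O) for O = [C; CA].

-36

CA = [[3, 9]]
Observability matrix O = [C; CA] = [[-5, -3], [3, 9]]
det(O) = (-5)·9 - (-3)·3 = -45 - (-9) = -36
Since det(O) ≠ 0, rank(O) = 2 and the system is completely observable.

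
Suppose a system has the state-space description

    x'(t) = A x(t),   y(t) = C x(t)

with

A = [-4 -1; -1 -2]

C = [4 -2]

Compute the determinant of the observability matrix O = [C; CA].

CA = [[-14, 0]]
Observability matrix O = [C; CA] = [[4, -2], [-14, 0]]
det(O) = 4·0 - (-2)·(-14) = 0 - 28 = -28
Since det(O) ≠ 0, rank(O) = 2 and the system is completely observable.

-28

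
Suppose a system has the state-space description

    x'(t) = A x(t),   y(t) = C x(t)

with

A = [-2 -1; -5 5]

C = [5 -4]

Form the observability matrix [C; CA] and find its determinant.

-85

CA = [[10, -25]]
Observability matrix O = [C; CA] = [[5, -4], [10, -25]]
det(O) = 5·(-25) - (-4)·10 = -125 - (-40) = -85
Since det(O) ≠ 0, rank(O) = 2 and the system is completely observable.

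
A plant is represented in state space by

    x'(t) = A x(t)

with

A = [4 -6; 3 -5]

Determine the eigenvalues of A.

-2, 1

det(sI - A) = s^2 - (tr A)s + det A, with tr A = 4 + (-5) = -1 and det A = 4·(-5) - (-6)·3 = -20 - (-18) = -2.
So p(s) = det(sI - A) = s^2 + s - 2.
Factor s^2 + s - 2: two numbers with sum -1 and product -2 are 1 and -2, so s^2 + s - 2 = (s - 1)(s + 2).
Hence p(s) = (s - 1) (s + 2), with roots -2, 1.
At least one eigenvalue has non-negative real part, so the system is not asymptotically stable.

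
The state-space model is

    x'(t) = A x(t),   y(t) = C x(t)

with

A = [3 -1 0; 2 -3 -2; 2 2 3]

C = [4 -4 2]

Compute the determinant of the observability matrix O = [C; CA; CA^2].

-4000

CA = [[8, 12, 14]]
CA^2 = [[76, -16, 18]]
Observability matrix O = [C; CA; CA^2] = [[4, -4, 2], [8, 12, 14], [76, -16, 18]]
Expanding along the first row, det(O) = 4·(12·18 - 14·(-16)) - (-4)·(8·18 - 14·76) + 2·(8·(-16) - 12·76) = 4·440 - (-4)·(-920) + 2·(-1040) = -4000
Since det(O) ≠ 0, rank(O) = 3 and the system is completely observable.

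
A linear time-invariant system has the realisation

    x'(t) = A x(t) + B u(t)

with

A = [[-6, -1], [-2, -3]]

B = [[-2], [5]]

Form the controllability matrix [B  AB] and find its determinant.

AB = [[7], [-11]]
Controllability matrix C = [B  AB] = [[-2, 7], [5, -11]]
det(C) = (-2)·(-11) - 7·5 = 22 - 35 = -13
Since det(C) ≠ 0, rank(C) = 2 and the system is completely controllable.

-13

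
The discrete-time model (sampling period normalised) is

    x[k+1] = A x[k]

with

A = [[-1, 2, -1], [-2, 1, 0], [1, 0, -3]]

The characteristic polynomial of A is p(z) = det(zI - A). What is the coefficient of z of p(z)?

Expand det(zI - A) for the 3×3 matrix.
p(z) = z^3 + 3z^2 + 4z + 8.
(Check: constant term = det(-A) = (-1)^3 det A = 8; coefficient of z^2 = -tr A = 3.)
The coefficient of z is 4.

4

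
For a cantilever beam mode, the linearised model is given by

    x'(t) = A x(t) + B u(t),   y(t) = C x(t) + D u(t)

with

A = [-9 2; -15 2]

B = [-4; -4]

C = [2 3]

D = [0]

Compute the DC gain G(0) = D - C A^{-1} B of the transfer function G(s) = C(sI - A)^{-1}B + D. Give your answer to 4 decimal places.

6.0000

G(0) = C(-A)^{-1}B + D = -C A^{-1} B + D.
det A = 12, so A^{-1} = (1/12)·adj(A) = [[1/6, -1/6], [5/4, -3/4]]
A^{-1} B = [0, -2]^T
C A^{-1} B = -6
G(0) = D - C A^{-1} B = 0 - (-6) = 6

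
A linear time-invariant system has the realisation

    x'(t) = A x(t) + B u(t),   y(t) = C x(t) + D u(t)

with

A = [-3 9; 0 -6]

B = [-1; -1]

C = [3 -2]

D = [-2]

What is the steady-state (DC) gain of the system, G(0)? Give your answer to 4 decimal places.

-4.1667

G(0) = C(-A)^{-1}B + D = -C A^{-1} B + D.
det A = 18, so A^{-1} = (1/18)·adj(A) = [[-1/3, -1/2], [0, -1/6]]
A^{-1} B = [5/6, 1/6]^T
C A^{-1} B = 13/6
G(0) = D - C A^{-1} B = -2 - (13/6) = -25/6 ≈ -4.1667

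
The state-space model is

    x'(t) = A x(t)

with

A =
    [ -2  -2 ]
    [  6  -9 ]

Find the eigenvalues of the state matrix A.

det(sI - A) = s^2 - (tr A)s + det A, with tr A = (-2) + (-9) = -11 and det A = (-2)·(-9) - (-2)·6 = 18 - (-12) = 30.
So p(s) = det(sI - A) = s^2 + 11s + 30.
Factor s^2 + 11s + 30: two numbers with sum -11 and product 30 are -5 and -6, so s^2 + 11s + 30 = (s + 5)(s + 6).
Hence p(s) = (s + 5) (s + 6), with roots -6, -5.
All eigenvalues have negative real part, so the system is asymptotically stable.

-6, -5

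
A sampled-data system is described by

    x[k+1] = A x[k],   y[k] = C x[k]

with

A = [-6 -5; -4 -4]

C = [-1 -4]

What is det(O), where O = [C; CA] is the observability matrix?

CA = [[22, 21]]
Observability matrix O = [C; CA] = [[-1, -4], [22, 21]]
det(O) = (-1)·21 - (-4)·22 = -21 - (-88) = 67
Since det(O) ≠ 0, rank(O) = 2 and the system is completely observable.

67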